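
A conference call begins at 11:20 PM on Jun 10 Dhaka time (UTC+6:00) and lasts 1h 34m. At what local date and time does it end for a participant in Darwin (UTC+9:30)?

Convert start to UTC: 11:20 PM − 6:00 = 5:20 PM UTC on Jun 10.
Add 1 hour 34 minutes duration → 6:54 PM UTC.
Darwin is UTC+9:30, so local end time = 6:54 PM + 9:30 = 4:24 AM on Jun 11.

4:24 AM on June 11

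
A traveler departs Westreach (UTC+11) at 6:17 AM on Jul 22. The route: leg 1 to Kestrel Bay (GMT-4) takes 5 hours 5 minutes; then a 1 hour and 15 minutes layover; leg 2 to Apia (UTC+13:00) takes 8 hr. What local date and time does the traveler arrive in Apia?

10:37 PM on July 22

Convert departure to UTC: 6:17 AM − 11:00 = 7:17 PM UTC on Jul 21.
Add 5 hours 5 minutes leg 1 → 12:22 AM UTC (Jul 22).
Add 1 hour 15 minutes layover in Kestrel Bay → 1:37 AM UTC.
Add 8 hours leg 2 → 9:37 AM UTC.
Apia is UTC+13:00, so local arrival = 9:37 AM + 13:00 = 10:37 PM on Jul 22.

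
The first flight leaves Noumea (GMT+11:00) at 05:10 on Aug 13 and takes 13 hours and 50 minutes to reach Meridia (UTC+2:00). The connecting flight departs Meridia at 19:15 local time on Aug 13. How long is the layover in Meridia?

Convert departure to UTC: 05:10 − 11:00 = 18:10 UTC on Aug 12.
Add 13 hours 50 minutes flight time → 08:00 UTC (Aug 13).
Meridia is UTC+2:00, so local arrival = 08:00 + 2:00 = 10:00 on Aug 13.
Layover = 19:15 − 10:00 = 9 hours 15 minutes.

9 hours 15 minutes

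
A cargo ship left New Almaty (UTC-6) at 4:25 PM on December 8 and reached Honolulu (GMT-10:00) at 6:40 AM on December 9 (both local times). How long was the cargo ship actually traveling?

18 hours 15 minutes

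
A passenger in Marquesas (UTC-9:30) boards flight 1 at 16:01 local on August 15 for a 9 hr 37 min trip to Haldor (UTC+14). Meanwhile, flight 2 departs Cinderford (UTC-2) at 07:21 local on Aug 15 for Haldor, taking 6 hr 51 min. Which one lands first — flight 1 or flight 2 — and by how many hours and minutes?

the second, by 18 hours 56 minutes

Flight 1 in UTC: 16:01 + 9:30 = 01:31 on Aug 16.
+9 hours and 37 minutes → arrive 11:08 UTC on Aug 16.
Flight 2 in UTC: 07:21 + 2:00 = 09:21 on Aug 15.
+6 hours 51 minutes → arrive 16:12 UTC on Aug 15.
Flight 2 lands earlier by 18 hours 56 minutes.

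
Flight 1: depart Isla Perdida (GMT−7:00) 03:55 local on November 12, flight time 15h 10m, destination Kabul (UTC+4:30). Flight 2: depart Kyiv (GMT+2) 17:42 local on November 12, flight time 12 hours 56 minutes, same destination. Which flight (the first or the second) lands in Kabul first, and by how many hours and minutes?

Flight 1 in UTC: 03:55 + 7:00 = 10:55 on Nov 12.
+15 hours 10 minutes → arrive 02:05 UTC on Nov 13.
Flight 2 in UTC: 17:42 − 2:00 = 15:42 on Nov 12.
+12 hours 56 minutes → arrive 04:38 UTC on Nov 13.
Flight 1 lands earlier by 2 hours 33 minutes.

the first, by 2 hours 33 minutes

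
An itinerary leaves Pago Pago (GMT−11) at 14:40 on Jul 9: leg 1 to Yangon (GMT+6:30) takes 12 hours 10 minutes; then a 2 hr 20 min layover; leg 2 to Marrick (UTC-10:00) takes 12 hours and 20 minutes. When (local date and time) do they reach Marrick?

Convert departure to UTC: 14:40 + 11:00 = 01:40 UTC on Jul 10.
Add 12 hours 10 minutes leg 1 → 13:50 UTC.
Add 2 hours and 20 minutes layover in Yangon → 16:10 UTC.
Add 12 hours and 20 minutes leg 2 → 04:30 UTC (Jul 11).
Marrick is UTC−10:00, so local arrival = 04:30 − 10:00 = 18:30 on Jul 10.

18:30 on July 10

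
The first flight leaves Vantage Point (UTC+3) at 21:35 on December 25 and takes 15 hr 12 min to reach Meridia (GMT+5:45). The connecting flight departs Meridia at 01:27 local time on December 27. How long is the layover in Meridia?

Convert departure to UTC: 21:35 − 3:00 = 18:35 UTC on Dec 25.
Add 15 hours and 12 minutes flight time → 09:47 UTC (Dec 26).
Meridia is UTC+5:45, so local arrival = 09:47 + 5:45 = 15:32 on Dec 26.
Layover = 01:27 − 15:32 (+1 day) = 9 hours 55 minutes.

9 hours 55 minutes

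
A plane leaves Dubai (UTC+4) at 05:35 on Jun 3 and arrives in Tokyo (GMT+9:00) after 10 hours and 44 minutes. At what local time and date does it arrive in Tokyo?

21:19 on June 3

Convert departure to UTC: 05:35 − 4:00 = 01:35 UTC on Jun 3.
Add 10 hours and 44 minutes travel time → 12:19 UTC.
Tokyo is UTC+9:00, so local arrival = 12:19 + 9:00 = 21:19 on Jun 3.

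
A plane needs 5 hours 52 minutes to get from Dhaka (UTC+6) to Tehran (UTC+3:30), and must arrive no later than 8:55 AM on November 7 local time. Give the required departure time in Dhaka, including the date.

Target arrival in UTC: 8:55 AM − 3:30 = 5:25 AM on Nov 7.
Subtract 5 hours 52 minutes → departure 11:33 PM UTC on Nov 6.
Dhaka is UTC+6:00: 11:33 PM + 6:00 = 5:33 AM on Nov 7.

5:33 AM on November 7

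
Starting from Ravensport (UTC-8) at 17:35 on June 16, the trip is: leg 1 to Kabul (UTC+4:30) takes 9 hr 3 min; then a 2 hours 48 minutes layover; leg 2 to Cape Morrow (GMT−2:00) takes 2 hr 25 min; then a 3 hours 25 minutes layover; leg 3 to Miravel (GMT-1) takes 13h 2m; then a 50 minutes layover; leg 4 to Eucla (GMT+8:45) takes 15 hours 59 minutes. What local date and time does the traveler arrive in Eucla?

09:52 on June 19

Convert departure to UTC: 17:35 + 8:00 = 01:35 UTC on Jun 17.
Add 9 hours and 3 minutes leg 1 → 10:38 UTC.
Add 2 hours 48 minutes layover in Kabul → 13:26 UTC.
Add 2 hours and 25 minutes leg 2 → 15:51 UTC.
Add 3 hours and 25 minutes layover in Cape Morrow → 19:16 UTC.
Add 13 hours 2 minutes leg 3 → 08:18 UTC (Jun 18).
Add 50 minutes layover in Miravel → 09:08 UTC.
Add 15 hours and 59 minutes leg 4 → 01:07 UTC (Jun 19).
Eucla is UTC+8:45, so local arrival = 01:07 + 8:45 = 09:52 on Jun 19.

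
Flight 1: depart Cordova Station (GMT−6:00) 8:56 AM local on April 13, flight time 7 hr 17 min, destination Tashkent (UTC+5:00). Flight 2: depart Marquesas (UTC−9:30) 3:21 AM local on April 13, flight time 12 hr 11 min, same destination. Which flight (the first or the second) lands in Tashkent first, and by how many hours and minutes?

the first, by 2 hours 49 minutes

Flight 1 in UTC: 8:56 AM + 6:00 = 2:56 PM on Apr 13.
+7 hours and 17 minutes → arrive 10:13 PM UTC on Apr 13.
Flight 2 in UTC: 3:21 AM + 9:30 = 12:51 PM on Apr 13.
+12 hours and 11 minutes → arrive 1:02 AM UTC on Apr 14.
Flight 1 lands earlier by 2 hours 49 minutes.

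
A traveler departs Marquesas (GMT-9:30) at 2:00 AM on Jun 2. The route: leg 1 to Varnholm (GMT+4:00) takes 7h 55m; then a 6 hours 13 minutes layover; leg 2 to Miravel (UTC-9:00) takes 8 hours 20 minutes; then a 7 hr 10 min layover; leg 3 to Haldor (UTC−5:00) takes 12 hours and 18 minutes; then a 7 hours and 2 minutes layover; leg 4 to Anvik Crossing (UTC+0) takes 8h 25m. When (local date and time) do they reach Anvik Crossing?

Convert departure to UTC: 2:00 AM + 9:30 = 11:30 AM UTC on Jun 2.
Add 7 hours and 55 minutes leg 1 → 7:25 PM UTC.
Add 6 hours and 13 minutes layover in Varnholm → 1:38 AM UTC (Jun 3).
Add 8 hours and 20 minutes leg 2 → 9:58 AM UTC.
Add 7 hours and 10 minutes layover in Miravel → 5:08 PM UTC.
Add 12 hours 18 minutes leg 3 → 5:26 AM UTC (Jun 4).
Add 7 hours and 2 minutes layover in Haldor → 12:28 PM UTC.
Add 8 hours 25 minutes leg 4 → 8:53 PM UTC.
Anvik Crossing is UTC+0, so local arrival is the same: 8:53 PM on Jun 4.

8:53 PM on June 4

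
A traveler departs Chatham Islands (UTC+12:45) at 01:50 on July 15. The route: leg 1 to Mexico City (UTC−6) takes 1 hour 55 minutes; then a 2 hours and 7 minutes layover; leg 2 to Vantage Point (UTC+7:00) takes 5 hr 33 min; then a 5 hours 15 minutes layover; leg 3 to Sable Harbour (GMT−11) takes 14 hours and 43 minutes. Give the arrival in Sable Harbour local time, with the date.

07:38 on Jul 15

Convert departure to UTC: 01:50 − 12:45 = 13:05 UTC on Jul 14.
Add 1 hour 55 minutes leg 1 → 15:00 UTC.
Add 2 hours and 7 minutes layover in Mexico City → 17:07 UTC.
Add 5 hours 33 minutes leg 2 → 22:40 UTC.
Add 5 hours and 15 minutes layover in Vantage Point → 03:55 UTC (Jul 15).
Add 14 hours and 43 minutes leg 3 → 18:38 UTC.
Sable Harbour is UTC−11:00, so local arrival = 18:38 − 11:00 = 07:38 on Jul 15.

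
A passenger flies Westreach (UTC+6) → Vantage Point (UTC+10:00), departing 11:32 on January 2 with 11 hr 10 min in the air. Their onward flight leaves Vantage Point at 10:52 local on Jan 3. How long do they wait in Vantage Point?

Convert departure to UTC: 11:32 − 6:00 = 05:32 UTC on Jan 2.
Add 11 hours 10 minutes flight time → 16:42 UTC.
Vantage Point is UTC+10:00, so local arrival = 16:42 + 10:00 = 02:42 on Jan 3.
Layover = 10:52 − 02:42 = 8 hours 10 minutes.

8 hours 10 minutes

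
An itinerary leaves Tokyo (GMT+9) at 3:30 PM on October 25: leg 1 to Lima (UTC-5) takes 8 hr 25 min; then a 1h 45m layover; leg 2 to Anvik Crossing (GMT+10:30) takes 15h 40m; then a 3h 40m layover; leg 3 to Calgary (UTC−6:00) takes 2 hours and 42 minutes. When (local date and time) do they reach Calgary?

8:42 AM on Oct 26

Convert departure to UTC: 3:30 PM − 9:00 = 6:30 AM UTC on Oct 25.
Add 8 hours 25 minutes leg 1 → 2:55 PM UTC.
Add 1 hour 45 minutes layover in Lima → 4:40 PM UTC.
Add 15 hours and 40 minutes leg 2 → 8:20 AM UTC (Oct 26).
Add 3 hours and 40 minutes layover in Anvik Crossing → 12:00 PM UTC.
Add 2 hours and 42 minutes leg 3 → 2:42 PM UTC.
Calgary is UTC−6:00, so local arrival = 2:42 PM − 6:00 = 8:42 AM on Oct 26.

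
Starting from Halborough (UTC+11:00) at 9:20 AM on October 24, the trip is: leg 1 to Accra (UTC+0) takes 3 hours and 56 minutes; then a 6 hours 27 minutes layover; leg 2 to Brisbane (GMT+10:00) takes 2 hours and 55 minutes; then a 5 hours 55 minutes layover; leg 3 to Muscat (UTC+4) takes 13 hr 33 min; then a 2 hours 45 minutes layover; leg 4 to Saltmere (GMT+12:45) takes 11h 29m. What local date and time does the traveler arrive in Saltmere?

10:05 AM on October 26

Convert departure to UTC: 9:20 AM − 11:00 = 10:20 PM UTC on Oct 23.
Add 3 hours 56 minutes leg 1 → 2:16 AM UTC (Oct 24).
Add 6 hours 27 minutes layover in Accra → 8:43 AM UTC.
Add 2 hours 55 minutes leg 2 → 11:38 AM UTC.
Add 5 hours 55 minutes layover in Brisbane → 5:33 PM UTC.
Add 13 hours and 33 minutes leg 3 → 7:06 AM UTC (Oct 25).
Add 2 hours 45 minutes layover in Muscat → 9:51 AM UTC.
Add 11 hours and 29 minutes leg 4 → 9:20 PM UTC.
Saltmere is UTC+12:45, so local arrival = 9:20 PM + 12:45 = 10:05 AM on Oct 26.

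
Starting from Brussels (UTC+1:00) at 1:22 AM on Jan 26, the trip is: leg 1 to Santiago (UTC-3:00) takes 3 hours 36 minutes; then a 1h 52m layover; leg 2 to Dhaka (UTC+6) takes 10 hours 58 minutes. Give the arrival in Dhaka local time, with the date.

Convert departure to UTC: 1:22 AM − 1:00 = 12:22 AM UTC on Jan 26.
Add 3 hours 36 minutes leg 1 → 3:58 AM UTC.
Add 1 hour 52 minutes layover in Santiago → 5:50 AM UTC.
Add 10 hours 58 minutes leg 2 → 4:48 PM UTC.
Dhaka is UTC+6:00, so local arrival = 4:48 PM + 6:00 = 10:48 PM on Jan 26.

10:48 PM on January 26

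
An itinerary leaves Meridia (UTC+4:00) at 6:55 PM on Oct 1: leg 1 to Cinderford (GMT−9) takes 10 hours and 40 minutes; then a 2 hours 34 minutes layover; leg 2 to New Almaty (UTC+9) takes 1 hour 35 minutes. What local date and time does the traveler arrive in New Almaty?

Convert departure to UTC: 6:55 PM − 4:00 = 2:55 PM UTC on Oct 1.
Add 10 hours 40 minutes leg 1 → 1:35 AM UTC (Oct 2).
Add 2 hours and 34 minutes layover in Cinderford → 4:09 AM UTC.
Add 1 hour 35 minutes leg 2 → 5:44 AM UTC.
New Almaty is UTC+9:00, so local arrival = 5:44 AM + 9:00 = 2:44 PM on Oct 2.

2:44 PM on Oct 2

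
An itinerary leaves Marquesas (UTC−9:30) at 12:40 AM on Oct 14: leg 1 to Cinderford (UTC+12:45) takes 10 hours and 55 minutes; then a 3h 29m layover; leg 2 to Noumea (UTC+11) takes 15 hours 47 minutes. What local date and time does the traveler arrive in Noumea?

3:21 AM on October 16

Convert departure to UTC: 12:40 AM + 9:30 = 10:10 AM UTC on Oct 14.
Add 10 hours and 55 minutes leg 1 → 9:05 PM UTC.
Add 3 hours and 29 minutes layover in Cinderford → 12:34 AM UTC (Oct 15).
Add 15 hours and 47 minutes leg 2 → 4:21 PM UTC.
Noumea is UTC+11:00, so local arrival = 4:21 PM + 11:00 = 3:21 AM on Oct 16.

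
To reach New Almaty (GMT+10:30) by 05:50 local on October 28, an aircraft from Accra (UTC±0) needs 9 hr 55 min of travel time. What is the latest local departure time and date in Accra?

09:25 on Oct 27

Target arrival in UTC: 05:50 − 10:30 = 19:20 on Oct 27.
Subtract 9 hours and 55 minutes → departure 09:25 UTC on Oct 27.
Accra is UTC+0, so departure is 09:25 on Oct 27.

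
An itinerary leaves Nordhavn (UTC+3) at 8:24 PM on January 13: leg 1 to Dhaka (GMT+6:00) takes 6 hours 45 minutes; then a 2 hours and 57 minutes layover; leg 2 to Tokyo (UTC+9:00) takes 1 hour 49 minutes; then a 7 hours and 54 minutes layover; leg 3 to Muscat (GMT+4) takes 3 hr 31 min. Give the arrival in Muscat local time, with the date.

8:20 PM on January 14

Convert departure to UTC: 8:24 PM − 3:00 = 5:24 PM UTC on Jan 13.
Add 6 hours 45 minutes leg 1 → 12:09 AM UTC (Jan 14).
Add 2 hours and 57 minutes layover in Dhaka → 3:06 AM UTC.
Add 1 hour and 49 minutes leg 2 → 4:55 AM UTC.
Add 7 hours and 54 minutes layover in Tokyo → 12:49 PM UTC.
Add 3 hours 31 minutes leg 3 → 4:20 PM UTC.
Muscat is UTC+4:00, so local arrival = 4:20 PM + 4:00 = 8:20 PM on Jan 14.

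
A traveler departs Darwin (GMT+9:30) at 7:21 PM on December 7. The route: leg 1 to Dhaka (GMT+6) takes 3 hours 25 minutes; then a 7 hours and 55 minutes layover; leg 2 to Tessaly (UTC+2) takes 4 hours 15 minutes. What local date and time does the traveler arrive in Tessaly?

3:26 AM on Dec 8

Convert departure to UTC: 7:21 PM − 9:30 = 9:51 AM UTC on Dec 7.
Add 3 hours and 25 minutes leg 1 → 1:16 PM UTC.
Add 7 hours and 55 minutes layover in Dhaka → 9:11 PM UTC.
Add 4 hours and 15 minutes leg 2 → 1:26 AM UTC (Dec 8).
Tessaly is UTC+2:00, so local arrival = 1:26 AM + 2:00 = 3:26 AM on Dec 8.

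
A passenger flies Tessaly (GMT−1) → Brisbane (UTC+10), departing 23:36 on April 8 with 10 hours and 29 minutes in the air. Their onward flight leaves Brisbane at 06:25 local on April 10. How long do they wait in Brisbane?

9 hours 20 minutes

Convert departure to UTC: 23:36 + 1:00 = 00:36 UTC on Apr 9.
Add 10 hours 29 minutes flight time → 11:05 UTC.
Brisbane is UTC+10:00, so local arrival = 11:05 + 10:00 = 21:05 on Apr 9.
Layover = 06:25 − 21:05 (+1 day) = 9 hours 20 minutes.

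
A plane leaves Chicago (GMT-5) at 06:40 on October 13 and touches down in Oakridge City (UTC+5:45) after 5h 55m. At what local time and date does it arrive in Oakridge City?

23:20 on October 13

Oakridge City is 10:45 ahead of Chicago.
After 5 hours and 55 minutes it is 12:35 in Chicago.
Shift by the zone difference: 12:35 + 10:45 = 23:20 on Oct 13 in Oakridge City.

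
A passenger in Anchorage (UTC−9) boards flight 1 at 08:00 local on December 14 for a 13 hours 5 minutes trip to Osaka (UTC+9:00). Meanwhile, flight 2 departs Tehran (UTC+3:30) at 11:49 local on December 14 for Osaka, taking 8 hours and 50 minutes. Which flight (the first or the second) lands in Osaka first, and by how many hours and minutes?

Flight 1 in UTC: 08:00 + 9:00 = 17:00 on Dec 14.
+13 hours and 5 minutes → arrive 06:05 UTC on Dec 15.
Flight 2 in UTC: 11:49 − 3:30 = 08:19 on Dec 14.
+8 hours and 50 minutes → arrive 17:09 UTC on Dec 14.
Flight 2 lands earlier by 12 hours 56 minutes.

the second, by 12 hours 56 minutes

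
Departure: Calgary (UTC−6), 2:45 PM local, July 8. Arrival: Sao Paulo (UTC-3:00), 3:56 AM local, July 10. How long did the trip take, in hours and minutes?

34 hours 11 minutes

Departure in UTC: 2:45 PM + 6:00 = 8:45 PM on Jul 8.
Arrival in UTC: 3:56 AM + 3:00 = 6:56 AM on Jul 10.
Elapsed = 6:56 AM − 8:45 PM (+2 days) = 34 hours 11 minutes.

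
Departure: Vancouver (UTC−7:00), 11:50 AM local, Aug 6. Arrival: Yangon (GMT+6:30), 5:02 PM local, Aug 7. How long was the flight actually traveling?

Yangon is 13:30 ahead of Vancouver.
Clock-face elapsed time (ignoring zones) is 29 hours 12 minutes.
Actual elapsed = 29 hours 12 minutes − 13:30 = 15 hours 42 minutes.

15 hours 42 minutes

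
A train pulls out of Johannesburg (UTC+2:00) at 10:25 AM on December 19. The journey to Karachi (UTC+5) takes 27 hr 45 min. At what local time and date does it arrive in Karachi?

5:10 PM on Dec 20

Convert departure to UTC: 10:25 AM − 2:00 = 8:25 AM UTC on Dec 19.
Add 27 hours and 45 minutes travel time → 12:10 PM UTC (Dec 20).
Karachi is UTC+5:00, so local arrival = 12:10 PM + 5:00 = 5:10 PM on Dec 20.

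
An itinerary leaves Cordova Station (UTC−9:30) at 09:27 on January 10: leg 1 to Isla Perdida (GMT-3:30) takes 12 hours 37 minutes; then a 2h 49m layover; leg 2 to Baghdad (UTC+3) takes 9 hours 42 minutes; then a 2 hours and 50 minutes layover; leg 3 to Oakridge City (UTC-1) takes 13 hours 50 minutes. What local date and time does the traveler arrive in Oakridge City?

11:45 on Jan 12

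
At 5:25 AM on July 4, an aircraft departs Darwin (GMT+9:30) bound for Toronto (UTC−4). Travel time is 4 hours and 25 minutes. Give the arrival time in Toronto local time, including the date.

8:20 PM on July 3

Convert departure to UTC: 5:25 AM − 9:30 = 7:55 PM UTC on Jul 3.
Add 4 hours 25 minutes travel time → 12:20 AM UTC (Jul 4).
Toronto is UTC−4:00, so local arrival = 12:20 AM − 4:00 = 8:20 PM on Jul 3.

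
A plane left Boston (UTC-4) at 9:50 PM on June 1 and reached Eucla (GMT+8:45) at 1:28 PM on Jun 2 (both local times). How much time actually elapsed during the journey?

2 hours 53 minutes

Eucla is 12:45 ahead of Boston.
Clock-face elapsed time (ignoring zones) is 15 hours 38 minutes.
Actual elapsed = 15 hours 38 minutes − 12:45 = 2 hours 53 minutes.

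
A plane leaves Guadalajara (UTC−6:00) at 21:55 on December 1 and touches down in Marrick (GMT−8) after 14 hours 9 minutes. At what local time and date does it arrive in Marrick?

Convert departure to UTC: 21:55 + 6:00 = 03:55 UTC on Dec 2.
Add 14 hours 9 minutes travel time → 18:04 UTC.
Marrick is UTC−8:00, so local arrival = 18:04 − 8:00 = 10:04 on Dec 2.

10:04 on December 2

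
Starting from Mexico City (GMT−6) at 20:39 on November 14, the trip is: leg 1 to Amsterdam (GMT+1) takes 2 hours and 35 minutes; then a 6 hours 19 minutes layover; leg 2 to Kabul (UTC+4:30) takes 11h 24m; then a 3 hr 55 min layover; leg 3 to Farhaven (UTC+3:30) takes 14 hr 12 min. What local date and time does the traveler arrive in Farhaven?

20:34 on November 16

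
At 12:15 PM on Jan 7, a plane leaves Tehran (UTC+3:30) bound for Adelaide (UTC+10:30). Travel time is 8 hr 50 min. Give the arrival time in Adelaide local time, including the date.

4:05 AM on January 8

Convert departure to UTC: 12:15 PM − 3:30 = 8:45 AM UTC on Jan 7.
Add 8 hours 50 minutes travel time → 5:35 PM UTC.
Adelaide is UTC+10:30, so local arrival = 5:35 PM + 10:30 = 4:05 AM on Jan 8.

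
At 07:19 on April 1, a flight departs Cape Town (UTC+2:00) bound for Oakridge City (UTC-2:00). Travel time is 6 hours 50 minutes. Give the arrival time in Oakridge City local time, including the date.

Oakridge City is 4:00 behind Cape Town.
After 6 hours and 50 minutes it is 14:09 in Cape Town.
Shift by the zone difference: 14:09 − 4:00 = 10:09 on Apr 1 in Oakridge City.

10:09 on April 1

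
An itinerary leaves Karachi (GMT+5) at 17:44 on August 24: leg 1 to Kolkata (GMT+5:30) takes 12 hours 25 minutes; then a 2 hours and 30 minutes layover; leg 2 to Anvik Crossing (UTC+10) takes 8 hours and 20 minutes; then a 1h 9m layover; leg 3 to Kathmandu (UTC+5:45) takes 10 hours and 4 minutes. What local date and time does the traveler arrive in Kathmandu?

04:57 on Aug 26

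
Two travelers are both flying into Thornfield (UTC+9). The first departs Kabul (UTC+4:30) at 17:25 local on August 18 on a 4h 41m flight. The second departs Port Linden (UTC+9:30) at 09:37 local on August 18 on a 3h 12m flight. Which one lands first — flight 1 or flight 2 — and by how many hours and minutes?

Flight 1 in UTC: 17:25 − 4:30 = 12:55 on Aug 18.
+4 hours 41 minutes → arrive 17:36 UTC on Aug 18.
Flight 2 in UTC: 09:37 − 9:30 = 00:07 on Aug 18.
+3 hours and 12 minutes → arrive 03:19 UTC on Aug 18.
Flight 2 lands earlier by 14 hours 17 minutes.

the second, by 14 hours 17 minutes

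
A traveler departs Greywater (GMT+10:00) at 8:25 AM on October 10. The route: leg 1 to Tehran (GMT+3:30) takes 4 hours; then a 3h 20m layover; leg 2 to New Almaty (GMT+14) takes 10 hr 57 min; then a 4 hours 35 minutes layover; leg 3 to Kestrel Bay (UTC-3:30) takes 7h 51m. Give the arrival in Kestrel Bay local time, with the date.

1:38 AM on Oct 11

Convert departure to UTC: 8:25 AM − 10:00 = 10:25 PM UTC on Oct 9.
Add 4 hours leg 1 → 2:25 AM UTC (Oct 10).
Add 3 hours 20 minutes layover in Tehran → 5:45 AM UTC.
Add 10 hours and 57 minutes leg 2 → 4:42 PM UTC.
Add 4 hours 35 minutes layover in New Almaty → 9:17 PM UTC.
Add 7 hours and 51 minutes leg 3 → 5:08 AM UTC (Oct 11).
Kestrel Bay is UTC−3:30, so local arrival = 5:08 AM − 3:30 = 1:38 AM on Oct 11.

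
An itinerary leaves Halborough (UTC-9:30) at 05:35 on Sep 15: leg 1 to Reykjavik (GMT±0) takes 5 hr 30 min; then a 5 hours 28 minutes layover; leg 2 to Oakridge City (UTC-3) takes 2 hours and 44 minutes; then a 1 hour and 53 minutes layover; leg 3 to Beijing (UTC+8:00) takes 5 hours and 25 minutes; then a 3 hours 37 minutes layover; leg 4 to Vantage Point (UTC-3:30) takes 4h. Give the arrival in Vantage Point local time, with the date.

16:12 on September 16

Convert departure to UTC: 05:35 + 9:30 = 15:05 UTC on Sep 15.
Add 5 hours and 30 minutes leg 1 → 20:35 UTC.
Add 5 hours 28 minutes layover in Reykjavik → 02:03 UTC (Sep 16).
Add 2 hours and 44 minutes leg 2 → 04:47 UTC.
Add 1 hour and 53 minutes layover in Oakridge City → 06:40 UTC.
Add 5 hours and 25 minutes leg 3 → 12:05 UTC.
Add 3 hours 37 minutes layover in Beijing → 15:42 UTC.
Add 4 hours leg 4 → 19:42 UTC.
Vantage Point is UTC−3:30, so local arrival = 19:42 − 3:30 = 16:12 on Sep 16.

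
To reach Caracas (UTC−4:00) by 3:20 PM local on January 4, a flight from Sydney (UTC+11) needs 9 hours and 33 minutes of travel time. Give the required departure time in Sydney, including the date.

Target arrival in UTC: 3:20 PM + 4:00 = 7:20 PM on Jan 4.
Subtract 9 hours and 33 minutes → departure 9:47 AM UTC on Jan 4.
Sydney is UTC+11:00: 9:47 AM + 11:00 = 8:47 PM on Jan 4.

8:47 PM on January 4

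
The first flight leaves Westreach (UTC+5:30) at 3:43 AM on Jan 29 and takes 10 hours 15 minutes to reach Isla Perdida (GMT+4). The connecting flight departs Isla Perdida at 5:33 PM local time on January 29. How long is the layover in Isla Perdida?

Convert departure to UTC: 3:43 AM − 5:30 = 10:13 PM UTC on Jan 28.
Add 10 hours 15 minutes flight time → 8:28 AM UTC (Jan 29).
Isla Perdida is UTC+4:00, so local arrival = 8:28 AM + 4:00 = 12:28 PM on Jan 29.
Layover = 5:33 PM − 12:28 PM = 5 hours 5 minutes.

5 hours 5 minutes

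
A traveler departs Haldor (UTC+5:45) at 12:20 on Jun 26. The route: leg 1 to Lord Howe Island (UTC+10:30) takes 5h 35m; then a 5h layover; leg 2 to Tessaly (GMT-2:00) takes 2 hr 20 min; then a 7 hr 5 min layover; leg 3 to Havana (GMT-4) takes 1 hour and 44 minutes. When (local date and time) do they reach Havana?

00:19 on June 27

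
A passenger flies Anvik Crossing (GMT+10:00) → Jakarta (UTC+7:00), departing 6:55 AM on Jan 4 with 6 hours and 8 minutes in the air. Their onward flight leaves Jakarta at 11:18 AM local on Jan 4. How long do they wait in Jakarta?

Convert departure to UTC: 6:55 AM − 10:00 = 8:55 PM UTC on Jan 3.
Add 6 hours 8 minutes flight time → 3:03 AM UTC (Jan 4).
Jakarta is UTC+7:00, so local arrival = 3:03 AM + 7:00 = 10:03 AM on Jan 4.
Layover = 11:18 AM − 10:03 AM = 1 hour 15 minutes.

1 hour 15 minutes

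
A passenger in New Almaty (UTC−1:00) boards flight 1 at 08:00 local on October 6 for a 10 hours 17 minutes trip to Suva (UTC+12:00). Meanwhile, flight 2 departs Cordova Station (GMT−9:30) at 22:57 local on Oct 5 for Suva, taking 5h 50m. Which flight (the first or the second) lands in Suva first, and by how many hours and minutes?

Flight 1 in UTC: 08:00 + 1:00 = 09:00 on Oct 6.
+10 hours and 17 minutes → arrive 19:17 UTC on Oct 6.
Flight 2 in UTC: 22:57 + 9:30 = 08:27 on Oct 6.
+5 hours 50 minutes → arrive 14:17 UTC on Oct 6.
Flight 2 lands earlier by 5 hours.

the second, by 5 hours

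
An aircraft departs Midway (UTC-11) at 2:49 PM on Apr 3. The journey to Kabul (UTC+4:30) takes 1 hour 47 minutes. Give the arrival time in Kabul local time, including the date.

8:06 AM on April 4

Convert departure to UTC: 2:49 PM + 11:00 = 1:49 AM UTC on Apr 4.
Add 1 hour 47 minutes travel time → 3:36 AM UTC.
Kabul is UTC+4:30, so local arrival = 3:36 AM + 4:30 = 8:06 AM on Apr 4.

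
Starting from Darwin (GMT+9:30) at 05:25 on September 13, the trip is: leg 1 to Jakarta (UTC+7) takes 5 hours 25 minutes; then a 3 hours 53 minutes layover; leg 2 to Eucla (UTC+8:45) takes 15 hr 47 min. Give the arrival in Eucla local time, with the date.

05:45 on Sep 14

Convert departure to UTC: 05:25 − 9:30 = 19:55 UTC on Sep 12.
Add 5 hours 25 minutes leg 1 → 01:20 UTC (Sep 13).
Add 3 hours 53 minutes layover in Jakarta → 05:13 UTC.
Add 15 hours and 47 minutes leg 2 → 21:00 UTC.
Eucla is UTC+8:45, so local arrival = 21:00 + 8:45 = 05:45 on Sep 14.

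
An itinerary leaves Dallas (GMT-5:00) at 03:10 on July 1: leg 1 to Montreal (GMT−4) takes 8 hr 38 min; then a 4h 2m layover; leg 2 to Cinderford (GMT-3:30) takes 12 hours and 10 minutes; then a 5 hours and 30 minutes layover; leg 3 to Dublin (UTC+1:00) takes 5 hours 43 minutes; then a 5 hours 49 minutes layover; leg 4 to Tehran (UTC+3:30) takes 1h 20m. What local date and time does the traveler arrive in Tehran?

Convert departure to UTC: 03:10 + 5:00 = 08:10 UTC on Jul 1.
Add 8 hours and 38 minutes leg 1 → 16:48 UTC.
Add 4 hours and 2 minutes layover in Montreal → 20:50 UTC.
Add 12 hours 10 minutes leg 2 → 09:00 UTC (Jul 2).
Add 5 hours 30 minutes layover in Cinderford → 14:30 UTC.
Add 5 hours 43 minutes leg 3 → 20:13 UTC.
Add 5 hours 49 minutes layover in Dublin → 02:02 UTC (Jul 3).
Add 1 hour 20 minutes leg 4 → 03:22 UTC.
Tehran is UTC+3:30, so local arrival = 03:22 + 3:30 = 06:52 on Jul 3.

06:52 on Jul 3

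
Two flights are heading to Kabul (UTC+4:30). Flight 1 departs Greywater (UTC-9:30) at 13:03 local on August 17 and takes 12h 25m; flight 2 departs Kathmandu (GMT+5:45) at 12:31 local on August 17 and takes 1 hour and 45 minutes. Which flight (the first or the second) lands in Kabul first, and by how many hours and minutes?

the second, by 26 hours 27 minutes

Flight 1 in UTC: 13:03 + 9:30 = 22:33 on Aug 17.
+12 hours 25 minutes → arrive 10:58 UTC on Aug 18.
Flight 2 in UTC: 12:31 − 5:45 = 06:46 on Aug 17.
+1 hour and 45 minutes → arrive 08:31 UTC on Aug 17.
Flight 2 lands earlier by 26 hours 27 minutes.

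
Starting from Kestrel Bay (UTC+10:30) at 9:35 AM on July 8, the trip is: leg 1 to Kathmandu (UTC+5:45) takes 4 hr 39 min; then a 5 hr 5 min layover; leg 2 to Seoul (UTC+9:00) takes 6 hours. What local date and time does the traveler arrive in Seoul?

11:49 PM on July 8

Convert departure to UTC: 9:35 AM − 10:30 = 11:05 PM UTC on Jul 7.
Add 4 hours 39 minutes leg 1 → 3:44 AM UTC (Jul 8).
Add 5 hours 5 minutes layover in Kathmandu → 8:49 AM UTC.
Add 6 hours leg 2 → 2:49 PM UTC.
Seoul is UTC+9:00, so local arrival = 2:49 PM + 9:00 = 11:49 PM on Jul 8.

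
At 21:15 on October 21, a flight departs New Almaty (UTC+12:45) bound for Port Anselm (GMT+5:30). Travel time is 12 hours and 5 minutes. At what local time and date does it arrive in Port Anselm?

02:05 on October 22

Convert departure to UTC: 21:15 − 12:45 = 08:30 UTC on Oct 21.
Add 12 hours and 5 minutes travel time → 20:35 UTC.
Port Anselm is UTC+5:30, so local arrival = 20:35 + 5:30 = 02:05 on Oct 22.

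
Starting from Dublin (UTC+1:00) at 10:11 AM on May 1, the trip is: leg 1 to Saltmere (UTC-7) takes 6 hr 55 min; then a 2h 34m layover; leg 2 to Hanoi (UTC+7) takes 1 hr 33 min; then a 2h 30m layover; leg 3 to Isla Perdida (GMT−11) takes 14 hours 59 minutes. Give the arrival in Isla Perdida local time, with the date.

2:42 AM on May 2

Convert departure to UTC: 10:11 AM − 1:00 = 9:11 AM UTC on May 1.
Add 6 hours 55 minutes leg 1 → 4:06 PM UTC.
Add 2 hours and 34 minutes layover in Saltmere → 6:40 PM UTC.
Add 1 hour and 33 minutes leg 2 → 8:13 PM UTC.
Add 2 hours and 30 minutes layover in Hanoi → 10:43 PM UTC.
Add 14 hours 59 minutes leg 3 → 1:42 PM UTC (May 2).
Isla Perdida is UTC−11:00, so local arrival = 1:42 PM − 11:00 = 2:42 AM on May 2.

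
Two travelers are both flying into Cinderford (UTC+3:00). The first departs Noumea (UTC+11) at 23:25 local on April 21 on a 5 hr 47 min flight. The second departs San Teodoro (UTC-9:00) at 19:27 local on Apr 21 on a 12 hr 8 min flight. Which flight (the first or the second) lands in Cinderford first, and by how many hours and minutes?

Flight 1 in UTC: 23:25 − 11:00 = 12:25 on Apr 21.
+5 hours and 47 minutes → arrive 18:12 UTC on Apr 21.
Flight 2 in UTC: 19:27 + 9:00 = 04:27 on Apr 22.
+12 hours and 8 minutes → arrive 16:35 UTC on Apr 22.
Flight 1 lands earlier by 22 hours 23 minutes.

the first, by 22 hours 23 minutes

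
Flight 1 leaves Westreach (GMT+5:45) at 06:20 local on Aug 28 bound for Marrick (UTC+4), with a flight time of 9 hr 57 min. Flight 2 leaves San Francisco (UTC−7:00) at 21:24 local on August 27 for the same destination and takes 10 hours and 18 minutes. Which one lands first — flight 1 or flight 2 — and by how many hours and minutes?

Flight 1 in UTC: 06:20 − 5:45 = 00:35 on Aug 28.
+9 hours 57 minutes → arrive 10:32 UTC on Aug 28.
Flight 2 in UTC: 21:24 + 7:00 = 04:24 on Aug 28.
+10 hours and 18 minutes → arrive 14:42 UTC on Aug 28.
Flight 1 lands earlier by 4 hours 10 minutes.

the first, by 4 hours 10 minutes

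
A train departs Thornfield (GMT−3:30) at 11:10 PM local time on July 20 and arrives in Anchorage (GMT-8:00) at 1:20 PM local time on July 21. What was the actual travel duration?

Departure in UTC: 11:10 PM + 3:30 = 2:40 AM on Jul 21.
Arrival in UTC: 1:20 PM + 8:00 = 9:20 PM on Jul 21.
Elapsed = 9:20 PM − 2:40 AM = 18 hours 40 minutes.

18 hours 40 minutes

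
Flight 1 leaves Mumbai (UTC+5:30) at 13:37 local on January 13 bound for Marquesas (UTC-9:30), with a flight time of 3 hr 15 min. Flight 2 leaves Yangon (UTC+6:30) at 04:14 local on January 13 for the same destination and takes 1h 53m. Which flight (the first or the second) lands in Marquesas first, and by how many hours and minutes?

the second, by 11 hours 45 minutes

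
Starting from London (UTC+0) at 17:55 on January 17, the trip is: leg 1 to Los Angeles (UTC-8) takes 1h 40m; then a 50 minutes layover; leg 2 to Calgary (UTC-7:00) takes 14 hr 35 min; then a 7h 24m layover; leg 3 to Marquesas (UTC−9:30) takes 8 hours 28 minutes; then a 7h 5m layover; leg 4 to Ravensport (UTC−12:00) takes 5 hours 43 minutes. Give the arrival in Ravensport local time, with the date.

03:40 on Jan 19

London is at UTC+0, so departure is already 17:55 UTC on Jan 17.
Add 1 hour 40 minutes leg 1 → 19:35 UTC.
Add 50 minutes layover in Los Angeles → 20:25 UTC.
Add 14 hours and 35 minutes leg 2 → 11:00 UTC (Jan 18).
Add 7 hours 24 minutes layover in Calgary → 18:24 UTC.
Add 8 hours and 28 minutes leg 3 → 02:52 UTC (Jan 19).
Add 7 hours 5 minutes layover in Marquesas → 09:57 UTC.
Add 5 hours 43 minutes leg 4 → 15:40 UTC.
Ravensport is UTC−12:00, so local arrival = 15:40 − 12:00 = 03:40 on Jan 19.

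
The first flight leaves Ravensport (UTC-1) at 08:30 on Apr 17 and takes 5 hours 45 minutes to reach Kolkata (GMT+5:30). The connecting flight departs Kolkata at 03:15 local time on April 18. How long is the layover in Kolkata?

6 hours 30 minutes

Convert departure to UTC: 08:30 + 1:00 = 09:30 UTC on Apr 17.
Add 5 hours and 45 minutes flight time → 15:15 UTC.
Kolkata is UTC+5:30, so local arrival = 15:15 + 5:30 = 20:45 on Apr 17.
Layover = 03:15 − 20:45 (+1 day) = 6 hours 30 minutes.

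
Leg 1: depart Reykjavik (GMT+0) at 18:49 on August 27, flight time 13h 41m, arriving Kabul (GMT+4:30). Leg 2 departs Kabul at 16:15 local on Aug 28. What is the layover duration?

Reykjavik is at UTC+0, so departure is already 18:49 UTC on Aug 27.
Add 13 hours 41 minutes flight time → 08:30 UTC (Aug 28).
Kabul is UTC+4:30, so local arrival = 08:30 + 4:30 = 13:00 on Aug 28.
Layover = 16:15 − 13:00 = 3 hours 15 minutes.

3 hours 15 minutes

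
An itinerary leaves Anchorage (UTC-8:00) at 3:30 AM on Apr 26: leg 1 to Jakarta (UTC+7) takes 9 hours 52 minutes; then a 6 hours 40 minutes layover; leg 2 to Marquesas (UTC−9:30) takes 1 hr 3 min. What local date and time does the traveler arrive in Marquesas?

Convert departure to UTC: 3:30 AM + 8:00 = 11:30 AM UTC on Apr 26.
Add 9 hours 52 minutes leg 1 → 9:22 PM UTC.
Add 6 hours and 40 minutes layover in Jakarta → 4:02 AM UTC (Apr 27).
Add 1 hour and 3 minutes leg 2 → 5:05 AM UTC.
Marquesas is UTC−9:30, so local arrival = 5:05 AM − 9:30 = 7:35 PM on Apr 26.

7:35 PM on Apr 26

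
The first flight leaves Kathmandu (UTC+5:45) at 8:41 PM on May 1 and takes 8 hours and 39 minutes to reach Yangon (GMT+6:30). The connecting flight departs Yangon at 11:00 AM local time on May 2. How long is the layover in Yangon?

Convert departure to UTC: 8:41 PM − 5:45 = 2:56 PM UTC on May 1.
Add 8 hours 39 minutes flight time → 11:35 PM UTC.
Yangon is UTC+6:30, so local arrival = 11:35 PM + 6:30 = 6:05 AM on May 2.
Layover = 11:00 AM − 6:05 AM = 4 hours 55 minutes.

4 hours 55 minutes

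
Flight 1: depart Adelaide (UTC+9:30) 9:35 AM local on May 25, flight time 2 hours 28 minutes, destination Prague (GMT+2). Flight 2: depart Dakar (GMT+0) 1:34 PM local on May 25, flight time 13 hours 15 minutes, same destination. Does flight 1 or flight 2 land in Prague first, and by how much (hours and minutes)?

the first, by 24 hours 16 minutes

Flight 1 in UTC: 9:35 AM − 9:30 = 12:05 AM on May 25.
+2 hours and 28 minutes → arrive 2:33 AM UTC on May 25.
Flight 2 departs at 1:34 PM UTC (May 25).
+13 hours and 15 minutes → arrive 2:49 AM UTC on May 26.
Flight 1 lands earlier by 24 hours 16 minutes.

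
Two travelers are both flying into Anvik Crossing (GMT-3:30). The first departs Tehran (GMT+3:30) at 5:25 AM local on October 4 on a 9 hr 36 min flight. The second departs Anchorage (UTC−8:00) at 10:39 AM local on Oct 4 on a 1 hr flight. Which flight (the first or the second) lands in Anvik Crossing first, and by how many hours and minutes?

Flight 1 in UTC: 5:25 AM − 3:30 = 1:55 AM on Oct 4.
+9 hours and 36 minutes → arrive 11:31 AM UTC on Oct 4.
Flight 2 in UTC: 10:39 AM + 8:00 = 6:39 PM on Oct 4.
+1 hour → arrive 7:39 PM UTC on Oct 4.
Flight 1 lands earlier by 8 hours 8 minutes.

the first, by 8 hours 8 minutes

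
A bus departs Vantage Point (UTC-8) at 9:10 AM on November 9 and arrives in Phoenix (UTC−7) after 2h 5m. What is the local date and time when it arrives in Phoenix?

Convert departure to UTC: 9:10 AM + 8:00 = 5:10 PM UTC on Nov 9.
Add 2 hours 5 minutes travel time → 7:15 PM UTC.
Phoenix is UTC−7:00, so local arrival = 7:15 PM − 7:00 = 12:15 PM on Nov 9.

12:15 PM on Nov 9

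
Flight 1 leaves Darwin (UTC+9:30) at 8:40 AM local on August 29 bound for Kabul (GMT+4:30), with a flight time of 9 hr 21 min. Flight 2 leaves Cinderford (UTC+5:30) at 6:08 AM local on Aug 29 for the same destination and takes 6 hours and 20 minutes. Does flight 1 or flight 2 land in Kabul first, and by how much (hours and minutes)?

the second, by 1 hour 33 minutes

Flight 1 in UTC: 8:40 AM − 9:30 = 11:10 PM on Aug 28.
+9 hours and 21 minutes → arrive 8:31 AM UTC on Aug 29.
Flight 2 in UTC: 6:08 AM − 5:30 = 12:38 AM on Aug 29.
+6 hours and 20 minutes → arrive 6:58 AM UTC on Aug 29.
Flight 2 lands earlier by 1 hour 33 minutes.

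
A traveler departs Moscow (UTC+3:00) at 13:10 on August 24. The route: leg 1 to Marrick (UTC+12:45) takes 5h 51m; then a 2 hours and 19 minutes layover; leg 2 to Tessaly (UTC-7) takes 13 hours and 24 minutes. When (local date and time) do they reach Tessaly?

00:44 on August 25

Convert departure to UTC: 13:10 − 3:00 = 10:10 UTC on Aug 24.
Add 5 hours and 51 minutes leg 1 → 16:01 UTC.
Add 2 hours and 19 minutes layover in Marrick → 18:20 UTC.
Add 13 hours and 24 minutes leg 2 → 07:44 UTC (Aug 25).
Tessaly is UTC−7:00, so local arrival = 07:44 − 7:00 = 00:44 on Aug 25.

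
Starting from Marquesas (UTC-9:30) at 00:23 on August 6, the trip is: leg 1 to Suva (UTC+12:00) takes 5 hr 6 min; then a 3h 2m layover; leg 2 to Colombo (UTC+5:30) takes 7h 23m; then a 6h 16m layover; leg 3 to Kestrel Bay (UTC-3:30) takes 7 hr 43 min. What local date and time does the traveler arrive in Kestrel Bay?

11:53 on August 7

Convert departure to UTC: 00:23 + 9:30 = 09:53 UTC on Aug 6.
Add 5 hours 6 minutes leg 1 → 14:59 UTC.
Add 3 hours 2 minutes layover in Suva → 18:01 UTC.
Add 7 hours 23 minutes leg 2 → 01:24 UTC (Aug 7).
Add 6 hours and 16 minutes layover in Colombo → 07:40 UTC.
Add 7 hours and 43 minutes leg 3 → 15:23 UTC.
Kestrel Bay is UTC−3:30, so local arrival = 15:23 − 3:30 = 11:53 on Aug 7.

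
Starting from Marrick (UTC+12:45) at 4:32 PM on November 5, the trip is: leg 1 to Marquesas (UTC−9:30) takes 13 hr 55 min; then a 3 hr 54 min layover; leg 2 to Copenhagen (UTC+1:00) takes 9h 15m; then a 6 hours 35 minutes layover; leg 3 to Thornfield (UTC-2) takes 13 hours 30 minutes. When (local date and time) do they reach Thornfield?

12:56 AM on November 7

Convert departure to UTC: 4:32 PM − 12:45 = 3:47 AM UTC on Nov 5.
Add 13 hours and 55 minutes leg 1 → 5:42 PM UTC.
Add 3 hours 54 minutes layover in Marquesas → 9:36 PM UTC.
Add 9 hours 15 minutes leg 2 → 6:51 AM UTC (Nov 6).
Add 6 hours 35 minutes layover in Copenhagen → 1:26 PM UTC.
Add 13 hours 30 minutes leg 3 → 2:56 AM UTC (Nov 7).
Thornfield is UTC−2:00, so local arrival = 2:56 AM − 2:00 = 12:56 AM on Nov 7.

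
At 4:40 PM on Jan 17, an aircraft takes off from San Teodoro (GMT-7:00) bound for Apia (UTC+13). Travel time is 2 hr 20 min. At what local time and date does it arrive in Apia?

3:00 PM on January 18

Convert departure to UTC: 4:40 PM + 7:00 = 11:40 PM UTC on Jan 17.
Add 2 hours and 20 minutes travel time → 2:00 AM UTC (Jan 18).
Apia is UTC+13:00, so local arrival = 2:00 AM + 13:00 = 3:00 PM on Jan 18.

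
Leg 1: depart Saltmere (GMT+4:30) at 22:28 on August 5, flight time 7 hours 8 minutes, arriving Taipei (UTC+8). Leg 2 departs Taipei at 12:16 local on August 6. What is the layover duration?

Convert departure to UTC: 22:28 − 4:30 = 17:58 UTC on Aug 5.
Add 7 hours and 8 minutes flight time → 01:06 UTC (Aug 6).
Taipei is UTC+8:00, so local arrival = 01:06 + 8:00 = 09:06 on Aug 6.
Layover = 12:16 − 09:06 = 3 hours 10 minutes.

3 hours 10 minutes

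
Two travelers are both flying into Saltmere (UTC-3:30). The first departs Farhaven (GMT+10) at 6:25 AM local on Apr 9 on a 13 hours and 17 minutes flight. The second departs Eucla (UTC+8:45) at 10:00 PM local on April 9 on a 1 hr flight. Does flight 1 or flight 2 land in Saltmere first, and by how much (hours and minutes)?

the first, by 4 hours 33 minutes

Flight 1 in UTC: 6:25 AM − 10:00 = 8:25 PM on Apr 8.
+13 hours 17 minutes → arrive 9:42 AM UTC on Apr 9.
Flight 2 in UTC: 10:00 PM − 8:45 = 1:15 PM on Apr 9.
+1 hour → arrive 2:15 PM UTC on Apr 9.
Flight 1 lands earlier by 4 hours 33 minutes.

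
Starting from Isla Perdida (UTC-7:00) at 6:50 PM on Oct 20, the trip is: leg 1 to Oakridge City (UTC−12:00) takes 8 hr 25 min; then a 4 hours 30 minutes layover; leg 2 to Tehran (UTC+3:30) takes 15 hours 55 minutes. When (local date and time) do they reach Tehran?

10:10 AM on October 22

Convert departure to UTC: 6:50 PM + 7:00 = 1:50 AM UTC on Oct 21.
Add 8 hours and 25 minutes leg 1 → 10:15 AM UTC.
Add 4 hours and 30 minutes layover in Oakridge City → 2:45 PM UTC.
Add 15 hours and 55 minutes leg 2 → 6:40 AM UTC (Oct 22).
Tehran is UTC+3:30, so local arrival = 6:40 AM + 3:30 = 10:10 AM on Oct 22.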